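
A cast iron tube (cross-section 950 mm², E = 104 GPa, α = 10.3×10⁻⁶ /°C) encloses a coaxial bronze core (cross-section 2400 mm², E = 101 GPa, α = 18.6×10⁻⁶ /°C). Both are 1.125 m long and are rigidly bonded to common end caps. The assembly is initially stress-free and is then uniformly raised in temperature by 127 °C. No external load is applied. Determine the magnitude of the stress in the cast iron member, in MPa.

σ ≈ 77.9 MPa (tensile)

Equilibrium of a rigid end plate with no external load gives equal and opposite internal forces ±P in the two members. Since α_{bronze} > α_{cast iron}, heating drives the bronze into compression and the cast iron into tension.
Compatibility of the two members (thermal + elastic change equal): (α₁ − α₂)ΔT = P·[1/(A₁E₁) + 1/(A₂E₂)].
|α₁ − α₂|·ΔT = 8.3×10⁻⁶ × 127 = 0.001054.
1/(A₁E₁) + 1/(A₂E₂) = 1/(950×104×10³) + 1/(2400×101×10³) = 1.425×10⁻⁸ N⁻¹.
P = 0.001054 / 1.425×10⁻⁸ = 73990 N = 73.99 kN.
σ_{cast iron} = P/A₁ = 73990/950 = 77.88 MPa, tensile.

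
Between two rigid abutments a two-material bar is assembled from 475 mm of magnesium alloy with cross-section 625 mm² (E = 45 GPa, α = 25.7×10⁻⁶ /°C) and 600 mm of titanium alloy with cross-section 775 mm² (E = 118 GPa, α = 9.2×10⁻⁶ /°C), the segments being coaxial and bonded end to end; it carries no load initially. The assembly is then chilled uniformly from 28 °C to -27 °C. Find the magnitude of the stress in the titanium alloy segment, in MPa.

σ ≈ 53.6 MPa (tensile)

With the walls removed the bar would change length by δ_free = Σ αᵢΔT Lᵢ = 25.7×10⁻⁶×55×475 + 9.2×10⁻⁶×55×600 = 0.975 mm.
The rigid supports impose zero overall length change; the single axial force P common to all segments must satisfy P Σ Lᵢ/(AᵢEᵢ) = δ_free.
The series flexibility is Σ Lᵢ/(AᵢEᵢ) = 475/(625×45×10³) + 600/(775×118×10³) = 2.345×10⁻⁵ mm/N.
P = 0.975 / 2.345×10⁻⁵ = 41580 N = 41.58 kN, tensile.
σ_{titanium alloy} = P / A = 41580 / 775 = 53.65 MPa.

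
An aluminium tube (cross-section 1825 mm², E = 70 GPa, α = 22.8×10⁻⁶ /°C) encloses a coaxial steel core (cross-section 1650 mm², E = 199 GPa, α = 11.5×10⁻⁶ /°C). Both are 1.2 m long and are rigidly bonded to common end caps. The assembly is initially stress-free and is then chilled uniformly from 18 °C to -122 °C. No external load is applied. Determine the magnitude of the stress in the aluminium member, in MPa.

σ ≈ 79.7 MPa (tensile)

Both members must finish at the same length. With the larger α, the aluminium tends to over-contract; the plates restrain it, putting the aluminium in tension and the steel in compression. With no external load the two internal forces are equal and opposite, magnitude P.
Setting the final lengths equal and cancelling L: (α₁ − α₂)ΔT = P/(A₁E₁) + P/(A₂E₂).
|α₁ − α₂|·ΔT = 11.3×10⁻⁶ × 140 = 0.001582.
1/(A₁E₁) + 1/(A₂E₂) = 1/(1825×70×10³) + 1/(1650×199×10³) = 1.087×10⁻⁸ N⁻¹.
P = 0.001582 / 1.087×10⁻⁸ = 145500 N = 145.5 kN.
σ_{aluminium} = P/A₁ = 145500/1825 = 79.72 MPa, tensile.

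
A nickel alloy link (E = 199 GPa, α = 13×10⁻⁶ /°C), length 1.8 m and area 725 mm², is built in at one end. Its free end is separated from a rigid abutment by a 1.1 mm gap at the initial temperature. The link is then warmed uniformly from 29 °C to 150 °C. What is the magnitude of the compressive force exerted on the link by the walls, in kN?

If the wall were absent the link would grow by αΔT L = 13×10⁻⁶ × 121 × 1800 = 2.831 mm.
This exceeds the 1.1 mm gap, so the wall pushes back. The portion of expansion that must be recovered elastically is δ_free − gap = 2.831 − 1.1 = 1.731 mm.
Compatibility: PL/(AE) = 1.731 mm, so σ = P/A = E × (1.731/1800) = 191.4 MPa.
Force on the wall = σA = 191.4 × 725 mm² = 138.8 kN.

P ≈ 139 kN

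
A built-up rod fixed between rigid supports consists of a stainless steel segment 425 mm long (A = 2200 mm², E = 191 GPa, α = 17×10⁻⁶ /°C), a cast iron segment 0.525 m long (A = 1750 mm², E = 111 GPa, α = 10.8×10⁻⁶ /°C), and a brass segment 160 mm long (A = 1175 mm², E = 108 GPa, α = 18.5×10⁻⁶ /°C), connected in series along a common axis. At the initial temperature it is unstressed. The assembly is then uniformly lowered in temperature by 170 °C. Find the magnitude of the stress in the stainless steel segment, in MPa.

If the supports were absent, the total length change would be Σ αᵢΔT Lᵢ = 17×10⁻⁶×170×425 + 10.8×10⁻⁶×170×525 + 18.5×10⁻⁶×170×160 = 2.695 mm.
The walls prevent any net length change, so an axial force P (same in every segment) develops. Compatibility: P · Σ Lᵢ/(AᵢEᵢ) = δ_free.
The series flexibility is Σ Lᵢ/(AᵢEᵢ) = 425/(2200×191×10³) + 525/(1750×111×10³) + 160/(1175×108×10³) = 4.975×10⁻⁶ mm/N.
P = 2.695 / 4.975×10⁻⁶ = 541800 N = 541.8 kN, tensile.
σ_{stainless steel} = P / A = 541800 / 2200 = 246.3 MPa.

σ ≈ 246 MPa (tensile)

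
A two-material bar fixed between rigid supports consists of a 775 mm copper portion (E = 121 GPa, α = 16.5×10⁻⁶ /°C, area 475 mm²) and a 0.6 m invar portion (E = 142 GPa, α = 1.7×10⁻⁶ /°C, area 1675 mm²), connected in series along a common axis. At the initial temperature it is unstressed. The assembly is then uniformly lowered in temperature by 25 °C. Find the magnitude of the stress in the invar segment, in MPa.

σ ≈ 12.9 MPa (tensile)

Free thermal contraction of the whole bar: Σ αᵢΔT Lᵢ = 16.5×10⁻⁶×25×775 + 1.7×10⁻⁶×25×600 = 0.3452 mm.
The walls prevent any net length change, so an axial force P (same in every segment) develops. Compatibility: P · Σ Lᵢ/(AᵢEᵢ) = δ_free.
Σ Lᵢ/(AᵢEᵢ) = 775/(475×121×10³) + 600/(1675×142×10³) = 1.601×10⁻⁵ mm/N.
So P = 0.3452 / 1.601×10⁻⁵ = 21.57 kN, tensile.
σ_{invar} = P / A = 21570 / 1675 = 12.87 MPa.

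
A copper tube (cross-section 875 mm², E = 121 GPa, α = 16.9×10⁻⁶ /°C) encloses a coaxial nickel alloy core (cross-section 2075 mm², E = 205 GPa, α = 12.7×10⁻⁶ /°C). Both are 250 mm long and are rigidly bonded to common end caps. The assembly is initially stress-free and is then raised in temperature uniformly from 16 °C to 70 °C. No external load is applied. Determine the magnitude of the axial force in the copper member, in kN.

Equilibrium of a rigid end plate with no external load gives equal and opposite internal forces ±P in the two members. Since α_{copper} > α_{nickel alloy}, heating drives the copper into compression and the nickel alloy into tension.
Setting the final lengths equal and cancelling L: (α₁ − α₂)ΔT = P/(A₁E₁) + P/(A₂E₂).
|α₁ − α₂|·ΔT = 4.2×10⁻⁶ × 54 = 0.0002268.
1/(A₁E₁) + 1/(A₂E₂) = 1/(875×121×10³) + 1/(2075×205×10³) = 1.18×10⁻⁸ N⁻¹.
So P = 0.0002268 / 1.18×10⁻⁸ = 19.23 kN.

P ≈ 19.2 kN (compressive in the copper)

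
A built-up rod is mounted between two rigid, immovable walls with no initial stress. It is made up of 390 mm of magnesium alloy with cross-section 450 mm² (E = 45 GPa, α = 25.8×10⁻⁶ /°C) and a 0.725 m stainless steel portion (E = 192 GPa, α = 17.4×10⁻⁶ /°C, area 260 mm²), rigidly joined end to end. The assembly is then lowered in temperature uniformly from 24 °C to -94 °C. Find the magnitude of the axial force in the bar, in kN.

Free thermal contraction of the whole bar: Σ αᵢΔT Lᵢ = 25.8×10⁻⁶×118×390 + 17.4×10⁻⁶×118×725 = 2.676 mm.
Since the ends are fixed, an axial force P builds up, equal in every segment, with P · Σ Lᵢ/(AᵢEᵢ) = δ_free.
Σ Lᵢ/(AᵢEᵢ) = 390/(450×45×10³) + 725/(260×192×10³) = 3.378×10⁻⁵ mm/N.
Hence P = δ_free / Σ(L/AE) = 2.676/3.378×10⁻⁵ = 79.21 kN (tensile).

P ≈ 79.2 kN (tensile)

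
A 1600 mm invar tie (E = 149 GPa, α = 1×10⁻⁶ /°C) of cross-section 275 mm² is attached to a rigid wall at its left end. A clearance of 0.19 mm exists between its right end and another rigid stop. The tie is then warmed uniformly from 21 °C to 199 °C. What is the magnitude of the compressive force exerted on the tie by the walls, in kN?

P ≈ 2.43 kN

If the wall were absent the tie would grow by αΔT L = 1×10⁻⁶ × 178 × 1600 = 0.2848 mm.
This exceeds the 0.19 mm gap, so the wall pushes back. The portion of expansion that must be recovered elastically is δ_free − gap = 0.2848 − 0.19 = 0.0948 mm.
Compatibility: PL/(AE) = 0.0948 mm, so σ = P/A = E × (0.0948/1600) = 8.828 MPa.
Force on the wall = σA = 8.828 × 275 mm² = 2.428 kN.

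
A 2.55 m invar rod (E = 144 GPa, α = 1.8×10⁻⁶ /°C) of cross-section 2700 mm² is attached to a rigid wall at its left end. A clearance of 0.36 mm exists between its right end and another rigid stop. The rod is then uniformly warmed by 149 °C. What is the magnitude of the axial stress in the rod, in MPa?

σ ≈ 18.3 MPa (compressive)

Free thermal elongation = αΔT L = 1.8×10⁻⁶ × 149 × 2550 = 0.6839 mm.
The gap closes (δ_free > 0.36 mm) and the wall then resists a further 0.6839 − 0.36 = 0.3239 mm of expansion.
Compatibility: PL/(AE) = 0.3239 mm, so σ = P/A = E × (0.3239/2550) = 18.29 MPa.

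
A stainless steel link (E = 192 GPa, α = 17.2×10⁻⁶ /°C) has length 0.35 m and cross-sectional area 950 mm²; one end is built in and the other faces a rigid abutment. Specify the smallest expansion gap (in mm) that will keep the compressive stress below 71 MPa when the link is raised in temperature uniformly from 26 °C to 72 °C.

With no wall the link would lengthen by αΔT L = 17.2×10⁻⁶ × 46 × 350 = 0.2769 mm.
A stress of 71 MPa corresponds to the wall pushing the link back by σL/E = 71×350/(192×10³) = 0.1294 mm.
The gap must absorb the remainder: g_min = 0.2769 − 0.1294 = 0.1475 mm.

g ≈ 0.147 mm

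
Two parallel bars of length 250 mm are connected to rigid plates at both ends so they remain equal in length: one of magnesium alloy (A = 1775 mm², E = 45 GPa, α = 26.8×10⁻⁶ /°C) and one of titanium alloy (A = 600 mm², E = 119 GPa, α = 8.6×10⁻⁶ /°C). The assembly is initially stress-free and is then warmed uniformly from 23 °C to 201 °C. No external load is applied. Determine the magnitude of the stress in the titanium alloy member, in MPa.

σ ≈ 204 MPa (tensile)

The magnesium alloy has the larger α, so on heating it would change length more than the titanium alloy if both were free. The rigid plates force a common final length, so the magnesium alloy is put into compression and the titanium alloy into tension, with equal and opposite forces P (no external load).
Compatibility of the two members (thermal + elastic change equal): (α₁ − α₂)ΔT = P·[1/(A₁E₁) + 1/(A₂E₂)].
|α₁ − α₂|·ΔT = 18.2×10⁻⁶ × 178 = 0.00324.
1/(A₁E₁) + 1/(A₂E₂) = 1/(1775×45×10³) + 1/(600×119×10³) = 2.653×10⁻⁸ N⁻¹.
P = 0.00324 / 2.653×10⁻⁸ = 122100 N = 122.1 kN.
σ_{titanium alloy} = P/A₂ = 122100/600 = 203.6 MPa, tensile.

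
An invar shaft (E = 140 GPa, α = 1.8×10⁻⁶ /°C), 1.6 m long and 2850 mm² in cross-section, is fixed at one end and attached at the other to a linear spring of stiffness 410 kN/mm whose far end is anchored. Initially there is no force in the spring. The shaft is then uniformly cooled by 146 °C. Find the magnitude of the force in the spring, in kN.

P ≈ 65.2 kN

Free thermal contraction: δ_free = αΔT L = 1.8×10⁻⁶ × 146 × 1600 = 0.4205 mm.
With a force P in the spring, the elastic change of the shaft is PL/(AE) and that of the spring is P/k; compatibility requires their sum to equal δ_free.
So P = δ_free / [L/(AE) + 1/k] = 0.4205 / [ 1600/(2850×140×10³) + 1/(410×10³) ].
P = 0.4205 / 6.449×10⁻⁶ = 65200 N.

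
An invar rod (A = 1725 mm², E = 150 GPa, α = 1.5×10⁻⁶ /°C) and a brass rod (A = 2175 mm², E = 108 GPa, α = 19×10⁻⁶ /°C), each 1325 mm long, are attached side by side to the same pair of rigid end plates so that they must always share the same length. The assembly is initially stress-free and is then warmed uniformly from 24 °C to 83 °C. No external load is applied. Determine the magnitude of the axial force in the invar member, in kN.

P ≈ 127 kN (tensile in the invar)

The brass has the larger α, so on heating it would change length more than the invar if both were free. The rigid plates force a common final length, so the brass is put into compression and the invar into tension, with equal and opposite forces P (no external load).
Equating the net (thermal + elastic) strains gives |α₁ − α₂|·ΔT = P·[1/(A₁E₁) + 1/(A₂E₂)].
|α₁ − α₂|·ΔT = 17.5×10⁻⁶ × 59 = 0.001032.
1/(A₁E₁) + 1/(A₂E₂) = 1/(1725×150×10³) + 1/(2175×108×10³) = 8.122×10⁻⁹ N⁻¹.
P = 0.001032 / 8.122×10⁻⁹ = 127100 N = 127.1 kN.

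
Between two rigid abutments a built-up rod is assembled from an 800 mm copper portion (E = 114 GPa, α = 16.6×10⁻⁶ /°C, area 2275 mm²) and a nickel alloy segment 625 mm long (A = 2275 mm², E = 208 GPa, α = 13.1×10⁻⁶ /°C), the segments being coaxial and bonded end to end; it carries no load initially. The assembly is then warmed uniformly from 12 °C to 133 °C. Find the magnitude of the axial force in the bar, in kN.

P ≈ 590 kN (compressive)

If the supports were absent, the total length change would be Σ αᵢΔT Lᵢ = 16.6×10⁻⁶×121×800 + 13.1×10⁻⁶×121×625 = 2.598 mm.
The walls prevent any net length change, so an axial force P (same in every segment) develops. Compatibility: P · Σ Lᵢ/(AᵢEᵢ) = δ_free.
Σ Lᵢ/(AᵢEᵢ) = 800/(2275×114×10³) + 625/(2275×208×10³) = 4.405×10⁻⁶ mm/N.
P = 2.598 / 4.405×10⁻⁶ = 589600 N = 589.6 kN, compressive.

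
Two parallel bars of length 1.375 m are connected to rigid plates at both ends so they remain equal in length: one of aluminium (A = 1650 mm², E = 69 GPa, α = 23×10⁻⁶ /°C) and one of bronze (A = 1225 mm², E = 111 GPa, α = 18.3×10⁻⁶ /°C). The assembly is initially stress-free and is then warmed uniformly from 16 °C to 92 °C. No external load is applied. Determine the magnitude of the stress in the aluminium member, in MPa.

σ ≈ 13.4 MPa (compressive)

Both members must finish at the same length. With the larger α, the aluminium tends to over-expand; the plates restrain it, putting the aluminium in compression and the bronze in tension. With no external load the two internal forces are equal and opposite, magnitude P.
Compatibility of the two members (thermal + elastic change equal): (α₁ − α₂)ΔT = P·[1/(A₁E₁) + 1/(A₂E₂)].
|α₁ − α₂|·ΔT = 4.7×10⁻⁶ × 76 = 0.0003572.
1/(A₁E₁) + 1/(A₂E₂) = 1/(1650×69×10³) + 1/(1225×111×10³) = 1.614×10⁻⁸ N⁻¹.
P = 0.0003572 / 1.614×10⁻⁸ = 22130 N = 22.13 kN.
σ_{aluminium} = P/A₁ = 22130/1650 = 13.41 MPa, compressive.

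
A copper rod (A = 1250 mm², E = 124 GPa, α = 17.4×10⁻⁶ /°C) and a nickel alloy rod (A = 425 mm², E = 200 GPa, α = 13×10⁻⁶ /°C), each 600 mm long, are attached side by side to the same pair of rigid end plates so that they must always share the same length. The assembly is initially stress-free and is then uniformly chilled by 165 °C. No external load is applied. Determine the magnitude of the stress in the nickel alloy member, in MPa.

σ ≈ 93.8 MPa (compressive)

The copper has the larger α, so on cooling it would change length more than the nickel alloy if both were free. The rigid plates force a common final length, so the copper is put into tension and the nickel alloy into compression, with equal and opposite forces P (no external load).
Compatibility of the two members (thermal + elastic change equal): (α₁ − α₂)ΔT = P·[1/(A₁E₁) + 1/(A₂E₂)].
|α₁ − α₂|·ΔT = 4.4×10⁻⁶ × 165 = 0.000726.
1/(A₁E₁) + 1/(A₂E₂) = 1/(1250×124×10³) + 1/(425×200×10³) = 1.822×10⁻⁸ N⁻¹.
So P = 0.000726 / 1.822×10⁻⁸ = 39.85 kN.
σ_{nickel alloy} = P/A₂ = 39850/425 = 93.77 MPa, compressive.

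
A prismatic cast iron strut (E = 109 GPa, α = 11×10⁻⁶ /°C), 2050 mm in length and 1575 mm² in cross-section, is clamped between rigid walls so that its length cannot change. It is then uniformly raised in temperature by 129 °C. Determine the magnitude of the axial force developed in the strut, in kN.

P ≈ 244 kN (compressive)

With zero net strain, σ = E·αΔT = 109 GPa × 11×10⁻⁶ × 129 = 154.7 MPa.
P = AEαΔT = 1575 × 109×10³ × 11×10⁻⁶ × 129 = 243.6 kN (compressive).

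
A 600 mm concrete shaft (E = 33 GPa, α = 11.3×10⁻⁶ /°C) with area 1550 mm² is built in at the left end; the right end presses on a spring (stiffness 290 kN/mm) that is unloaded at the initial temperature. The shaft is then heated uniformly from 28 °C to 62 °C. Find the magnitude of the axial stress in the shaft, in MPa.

σ ≈ 9.8 MPa (compressive)

The unrestrained thermal change is αΔT L = 11.3×10⁻⁶ × 34 × 600 = 0.2305 mm.
With a force P in the spring, the elastic change of the shaft is PL/(AE) and that of the spring is P/k; compatibility requires their sum to equal δ_free.
P [ L/(AE) + 1/k ] = δ_free → P [ 600/(1550×33×10³) + 1/(290×10³) ] = 0.2305.
P = 0.2305 / 1.518×10⁻⁵ = 15190 N.
σ = P/A = 15190/1550 = 9.798 MPa.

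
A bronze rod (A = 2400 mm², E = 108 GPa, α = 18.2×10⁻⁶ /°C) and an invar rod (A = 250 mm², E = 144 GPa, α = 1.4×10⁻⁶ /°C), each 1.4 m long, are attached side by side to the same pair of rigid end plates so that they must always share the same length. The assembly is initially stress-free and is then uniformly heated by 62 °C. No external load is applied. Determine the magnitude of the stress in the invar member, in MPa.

σ ≈ 132 MPa (tensile)

Equilibrium of a rigid end plate with no external load gives equal and opposite internal forces ±P in the two members. Since α_{bronze} > α_{invar}, heating drives the bronze into compression and the invar into tension.
Equating the net (thermal + elastic) strains gives |α₁ − α₂|·ΔT = P·[1/(A₁E₁) + 1/(A₂E₂)].
|α₁ − α₂|·ΔT = 16.8×10⁻⁶ × 62 = 0.001042.
1/(A₁E₁) + 1/(A₂E₂) = 1/(2400×108×10³) + 1/(250×144×10³) = 3.164×10⁻⁸ N⁻¹.
P = 0.001042 / 3.164×10⁻⁸ = 32920 N = 32.92 kN.
σ_{invar} = P/A₂ = 32920/250 = 131.7 MPa, tensile.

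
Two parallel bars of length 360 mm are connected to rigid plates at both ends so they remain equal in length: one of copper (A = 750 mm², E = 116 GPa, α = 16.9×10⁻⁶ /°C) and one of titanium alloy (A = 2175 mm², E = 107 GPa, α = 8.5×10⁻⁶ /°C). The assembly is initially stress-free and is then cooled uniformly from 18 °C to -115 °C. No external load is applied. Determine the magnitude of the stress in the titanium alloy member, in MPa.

Both members must finish at the same length. With the larger α, the copper tends to over-contract; the plates restrain it, putting the copper in tension and the titanium alloy in compression. With no external load the two internal forces are equal and opposite, magnitude P.
Setting the final lengths equal and cancelling L: (α₁ − α₂)ΔT = P/(A₁E₁) + P/(A₂E₂).
|α₁ − α₂|·ΔT = 8.4×10⁻⁶ × 133 = 0.001117.
1/(A₁E₁) + 1/(A₂E₂) = 1/(750×116×10³) + 1/(2175×107×10³) = 1.579×10⁻⁸ N⁻¹.
P = 0.001117 / 1.579×10⁻⁸ = 70750 N = 70.75 kN.
σ_{titanium alloy} = P/A₂ = 70750/2175 = 32.53 MPa, compressive.

σ ≈ 32.5 MPa (compressive)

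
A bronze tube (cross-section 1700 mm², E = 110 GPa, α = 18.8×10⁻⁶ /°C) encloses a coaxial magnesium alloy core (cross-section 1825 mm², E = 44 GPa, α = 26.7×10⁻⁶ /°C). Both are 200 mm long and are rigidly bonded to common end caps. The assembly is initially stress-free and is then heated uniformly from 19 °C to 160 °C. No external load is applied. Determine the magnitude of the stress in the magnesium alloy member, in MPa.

Equilibrium of a rigid end plate with no external load gives equal and opposite internal forces ±P in the two members. Since α_{magnesium alloy} > α_{bronze}, heating drives the magnesium alloy into compression and the bronze into tension.
Compatibility of the two members (thermal + elastic change equal): (α₁ − α₂)ΔT = P·[1/(A₁E₁) + 1/(A₂E₂)].
|α₁ − α₂|·ΔT = 7.9×10⁻⁶ × 141 = 0.001114.
1/(A₁E₁) + 1/(A₂E₂) = 1/(1700×110×10³) + 1/(1825×44×10³) = 1.78×10⁻⁸ N⁻¹.
P = 0.001114 / 1.78×10⁻⁸ = 62580 N = 62.58 kN.
σ_{magnesium alloy} = P/A₂ = 62580/1825 = 34.29 MPa, compressive.

σ ≈ 34.3 MPa (compressive)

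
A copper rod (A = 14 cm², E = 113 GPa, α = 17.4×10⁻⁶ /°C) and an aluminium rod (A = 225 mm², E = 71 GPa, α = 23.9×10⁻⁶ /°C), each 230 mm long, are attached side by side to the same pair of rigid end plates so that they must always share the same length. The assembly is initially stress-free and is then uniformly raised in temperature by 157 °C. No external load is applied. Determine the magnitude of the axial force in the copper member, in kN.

P ≈ 14.8 kN (tensile in the copper)

The aluminium has the larger α, so on heating it would change length more than the copper if both were free. The rigid plates force a common final length, so the aluminium is put into compression and the copper into tension, with equal and opposite forces P (no external load).
Equating the net (thermal + elastic) strains gives |α₁ − α₂|·ΔT = P·[1/(A₁E₁) + 1/(A₂E₂)].
|α₁ − α₂|·ΔT = 6.5×10⁻⁶ × 157 = 0.00102.
1/(A₁E₁) + 1/(A₂E₂) = 1/(1400×113×10³) + 1/(225×71×10³) = 6.892×10⁻⁸ N⁻¹.
P = 0.00102 / 6.892×10⁻⁸ = 14810 N = 14.81 kN.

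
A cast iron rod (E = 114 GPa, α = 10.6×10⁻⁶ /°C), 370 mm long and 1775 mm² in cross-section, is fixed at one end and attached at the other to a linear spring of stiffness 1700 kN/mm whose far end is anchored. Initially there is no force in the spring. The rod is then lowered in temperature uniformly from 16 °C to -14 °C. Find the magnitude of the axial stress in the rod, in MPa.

The unrestrained thermal change is αΔT L = 10.6×10⁻⁶ × 30 × 370 = 0.1177 mm.
With a force P in the spring, the elastic change of the rod is PL/(AE) and that of the spring is P/k; compatibility requires their sum to equal δ_free.
So P = δ_free / [L/(AE) + 1/k] = 0.1177 / [ 370/(1775×114×10³) + 1/(1700×10³) ].
P = 0.1177 / 2.417×10⁻⁶ = 48690 N.
σ = P/A = 48690/1775 = 27.43 MPa.

σ ≈ 27.4 MPa (tensile)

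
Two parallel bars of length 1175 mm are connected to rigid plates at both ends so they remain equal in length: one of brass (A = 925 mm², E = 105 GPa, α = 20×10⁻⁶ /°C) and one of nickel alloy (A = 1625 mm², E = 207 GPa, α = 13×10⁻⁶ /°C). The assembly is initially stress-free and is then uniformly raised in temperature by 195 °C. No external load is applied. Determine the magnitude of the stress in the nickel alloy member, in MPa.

σ ≈ 63.3 MPa (tensile)

The brass has the larger α, so on heating it would change length more than the nickel alloy if both were free. The rigid plates force a common final length, so the brass is put into compression and the nickel alloy into tension, with equal and opposite forces P (no external load).
Equating the net (thermal + elastic) strains gives |α₁ − α₂|·ΔT = P·[1/(A₁E₁) + 1/(A₂E₂)].
|α₁ − α₂|·ΔT = 7×10⁻⁶ × 195 = 0.001365.
1/(A₁E₁) + 1/(A₂E₂) = 1/(925×105×10³) + 1/(1625×207×10³) = 1.327×10⁻⁸ N⁻¹.
P = 0.001365 / 1.327×10⁻⁸ = 102900 N = 102.9 kN.
σ_{nickel alloy} = P/A₂ = 102900/1625 = 63.31 MPa, tensile.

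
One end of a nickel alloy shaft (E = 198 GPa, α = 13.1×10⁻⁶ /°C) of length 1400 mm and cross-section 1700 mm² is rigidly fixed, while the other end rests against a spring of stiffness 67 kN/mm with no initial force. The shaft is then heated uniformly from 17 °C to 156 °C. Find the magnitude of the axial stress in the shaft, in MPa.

σ ≈ 78.6 MPa (compressive)

If the spring were absent the shaft would lengthen by αΔT L = 13.1×10⁻⁶ × 139 × 1400 = 2.549 mm.
Let P be the compressive force at the spring. The shaft shortens elastically by PL/(AE) and the spring compresses by P/k; together these equal δ_free.
P [ L/(AE) + 1/k ] = δ_free → P [ 1400/(1700×198×10³) + 1/(67×10³) ] = 2.549.
P = 2.549 / 1.908×10⁻⁵ = 133600 N.
σ = P/A = 133600/1700 = 78.57 MPa.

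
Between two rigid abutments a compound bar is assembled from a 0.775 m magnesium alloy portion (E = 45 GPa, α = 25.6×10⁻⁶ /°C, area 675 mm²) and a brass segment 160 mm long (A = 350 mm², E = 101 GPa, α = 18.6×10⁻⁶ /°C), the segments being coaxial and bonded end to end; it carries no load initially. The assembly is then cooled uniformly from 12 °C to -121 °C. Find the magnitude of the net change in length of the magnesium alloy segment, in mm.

|ΔL| ≈ 0.0614 mm

With the walls removed the bar would change length by δ_free = Σ αᵢΔT Lᵢ = 25.6×10⁻⁶×133×775 + 18.6×10⁻⁶×133×160 = 3.035 mm.
The walls prevent any net length change, so an axial force P (same in every segment) develops. Compatibility: P · Σ Lᵢ/(AᵢEᵢ) = δ_free.
The series flexibility is Σ Lᵢ/(AᵢEᵢ) = 775/(675×45×10³) + 160/(350×101×10³) = 3.004×10⁻⁵ mm/N.
P = 3.035 / 3.004×10⁻⁵ = 101000 N = 101 kN, tensile.
For the magnesium alloy segment, free thermal change = 25.6×10⁻⁶×133×775 = 2.639 mm and elastic change from P = 101000×775/(675×45×10³) = 2.577 mm; these oppose, so the net change is 0.0614 mm (segment shortens).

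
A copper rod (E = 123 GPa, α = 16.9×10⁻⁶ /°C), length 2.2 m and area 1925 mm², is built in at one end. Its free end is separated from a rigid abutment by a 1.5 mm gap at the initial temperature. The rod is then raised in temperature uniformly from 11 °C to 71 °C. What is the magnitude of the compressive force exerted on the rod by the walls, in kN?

P ≈ 78.7 kN

Unrestrained expansion: δ_free = αΔT L = 16.9×10⁻⁶ × 60 × 2200 = 2.231 mm.
The gap closes (δ_free > 1.5 mm) and the wall then resists a further 2.231 − 1.5 = 0.7308 mm of expansion.
Compatibility: PL/(AE) = 0.7308 mm, so σ = P/A = E × (0.7308/2200) = 40.86 MPa.
Force on the wall = σA = 40.86 × 1925 mm² = 78.65 kN.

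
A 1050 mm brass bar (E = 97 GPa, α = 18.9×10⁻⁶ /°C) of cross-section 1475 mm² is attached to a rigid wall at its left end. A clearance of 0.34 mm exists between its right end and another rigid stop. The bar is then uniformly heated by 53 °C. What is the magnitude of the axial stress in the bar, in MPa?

σ ≈ 65.8 MPa (compressive)

If the wall were absent the bar would grow by αΔT L = 18.9×10⁻⁶ × 53 × 1050 = 1.052 mm.
This exceeds the 0.34 mm gap, so the wall pushes back. The portion of expansion that must be recovered elastically is δ_free − gap = 1.052 − 0.34 = 0.7118 mm.
So σ = E(δ_free − g)/L = 97×10³ × 0.7118/1050 = 65.76 MPa.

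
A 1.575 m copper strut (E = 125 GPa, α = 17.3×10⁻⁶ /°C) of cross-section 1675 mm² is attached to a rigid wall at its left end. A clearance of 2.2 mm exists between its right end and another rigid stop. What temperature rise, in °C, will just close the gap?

ΔT ≈ 80.7 °C

The gap closes when αΔT L = 2.2 mm, since the strut is still unstressed at that instant.
So ΔT = g/(αL) = 2.2/(17.3×10⁻⁶ × 1575) = 80.74 °C.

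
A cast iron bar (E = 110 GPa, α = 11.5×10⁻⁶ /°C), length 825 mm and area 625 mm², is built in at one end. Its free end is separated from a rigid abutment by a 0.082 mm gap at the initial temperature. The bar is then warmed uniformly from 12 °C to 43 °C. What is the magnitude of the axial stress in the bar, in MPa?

σ ≈ 28.3 MPa (compressive)

If the wall were absent the bar would grow by αΔT L = 11.5×10⁻⁶ × 31 × 825 = 0.2941 mm.
This exceeds the 0.082 mm gap, so the wall pushes back. The portion of expansion that must be recovered elastically is δ_free − gap = 0.2941 − 0.082 = 0.2121 mm.
That suppressed elongation corresponds to σ = E·Δ/L = 110×10³ × 0.2121/825 = 28.28 MPa.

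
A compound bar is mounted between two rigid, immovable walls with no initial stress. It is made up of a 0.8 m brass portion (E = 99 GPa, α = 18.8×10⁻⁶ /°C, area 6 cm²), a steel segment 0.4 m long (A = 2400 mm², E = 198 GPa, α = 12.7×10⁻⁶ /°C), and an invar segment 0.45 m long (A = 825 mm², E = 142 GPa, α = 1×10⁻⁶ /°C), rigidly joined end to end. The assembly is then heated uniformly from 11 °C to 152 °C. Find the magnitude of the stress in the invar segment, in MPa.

σ ≈ 194 MPa (compressive)

If the supports were absent, the total length change would be Σ αᵢΔT Lᵢ = 18.8×10⁻⁶×141×800 + 12.7×10⁻⁶×141×400 + 1×10⁻⁶×141×450 = 2.9 mm.
Since the ends are fixed, an axial force P builds up, equal in every segment, with P · Σ Lᵢ/(AᵢEᵢ) = δ_free.
The series flexibility is Σ Lᵢ/(AᵢEᵢ) = 800/(600×99×10³) + 400/(2400×198×10³) + 450/(825×142×10³) = 1.815×10⁻⁵ mm/N.
P = 2.9 / 1.815×10⁻⁵ = 159800 N = 159.8 kN, compressive.
σ_{invar} = P / A = 159800 / 825 = 193.7 MPa.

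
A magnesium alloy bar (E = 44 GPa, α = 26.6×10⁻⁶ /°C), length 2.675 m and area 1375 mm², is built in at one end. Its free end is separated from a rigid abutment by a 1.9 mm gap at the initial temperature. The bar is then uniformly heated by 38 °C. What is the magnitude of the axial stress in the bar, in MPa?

If the wall were absent the bar would grow by αΔT L = 26.6×10⁻⁶ × 38 × 2675 = 2.704 mm.
After closing the 1.9 mm clearance, 2.704 − 1.9 = 0.8039 mm of expansion remains to be suppressed by the wall.
So σ = E(δ_free − g)/L = 44×10³ × 0.8039/2675 = 13.22 MPa.

σ ≈ 13.2 MPa (compressive)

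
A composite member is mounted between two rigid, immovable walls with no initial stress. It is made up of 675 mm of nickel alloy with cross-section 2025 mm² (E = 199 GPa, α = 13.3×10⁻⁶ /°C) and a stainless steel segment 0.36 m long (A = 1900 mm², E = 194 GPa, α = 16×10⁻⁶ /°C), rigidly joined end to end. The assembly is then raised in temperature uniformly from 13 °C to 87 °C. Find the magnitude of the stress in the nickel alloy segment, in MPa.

σ ≈ 203 MPa (compressive)

With the walls removed the bar would change length by δ_free = Σ αᵢΔT Lᵢ = 13.3×10⁻⁶×74×675 + 16×10⁻⁶×74×360 = 1.091 mm.
The rigid supports impose zero overall length change; the single axial force P common to all segments must satisfy P Σ Lᵢ/(AᵢEᵢ) = δ_free.
Σ Lᵢ/(AᵢEᵢ) = 675/(2025×199×10³) + 360/(1900×194×10³) = 2.652×10⁻⁶ mm/N.
P = 1.091 / 2.652×10⁻⁶ = 411300 N = 411.3 kN, compressive.
σ_{nickel alloy} = P / A = 411300 / 2025 = 203.1 MPa.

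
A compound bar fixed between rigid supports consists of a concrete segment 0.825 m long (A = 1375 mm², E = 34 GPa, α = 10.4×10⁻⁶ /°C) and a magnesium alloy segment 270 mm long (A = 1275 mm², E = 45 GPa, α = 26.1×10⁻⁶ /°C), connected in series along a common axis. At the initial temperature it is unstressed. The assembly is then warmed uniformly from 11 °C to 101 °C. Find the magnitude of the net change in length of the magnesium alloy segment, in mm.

Free thermal expansion of the whole bar: Σ αᵢΔT Lᵢ = 10.4×10⁻⁶×90×825 + 26.1×10⁻⁶×90×270 = 1.406 mm.
The walls prevent any net length change, so an axial force P (same in every segment) develops. Compatibility: P · Σ Lᵢ/(AᵢEᵢ) = δ_free.
Σ Lᵢ/(AᵢEᵢ) = 825/(1375×34×10³) + 270/(1275×45×10³) = 2.235×10⁻⁵ mm/N.
Hence P = δ_free / Σ(L/AE) = 1.406/2.235×10⁻⁵ = 62.92 kN (compressive).
For the magnesium alloy segment, free thermal change = 26.1×10⁻⁶×90×270 = 0.6342 mm and elastic change from P = 62920×270/(1275×45×10³) = 0.2961 mm; these oppose, so the net change is 0.338 mm (segment lengthens).

|ΔL| ≈ 0.338 mm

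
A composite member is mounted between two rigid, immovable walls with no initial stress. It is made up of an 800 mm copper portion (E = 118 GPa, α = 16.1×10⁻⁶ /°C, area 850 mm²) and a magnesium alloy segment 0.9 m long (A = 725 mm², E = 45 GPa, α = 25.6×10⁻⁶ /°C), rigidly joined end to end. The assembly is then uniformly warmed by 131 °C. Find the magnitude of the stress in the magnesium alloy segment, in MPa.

σ ≈ 183 MPa (compressive)

Free thermal expansion of the whole bar: Σ αᵢΔT Lᵢ = 16.1×10⁻⁶×131×800 + 25.6×10⁻⁶×131×900 = 4.706 mm.
The walls prevent any net length change, so an axial force P (same in every segment) develops. Compatibility: P · Σ Lᵢ/(AᵢEᵢ) = δ_free.
The series flexibility is Σ Lᵢ/(AᵢEᵢ) = 800/(850×118×10³) + 900/(725×45×10³) = 3.556×10⁻⁵ mm/N.
So P = 4.706 / 3.556×10⁻⁵ = 132.3 kN, compressive.
σ_{magnesium alloy} = P / A = 132300 / 725 = 182.5 MPa.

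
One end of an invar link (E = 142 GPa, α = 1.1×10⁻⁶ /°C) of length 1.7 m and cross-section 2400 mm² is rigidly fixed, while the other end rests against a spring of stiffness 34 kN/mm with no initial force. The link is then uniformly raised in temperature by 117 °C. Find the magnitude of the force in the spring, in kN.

P ≈ 6.36 kN

Free thermal expansion: δ_free = αΔT L = 1.1×10⁻⁶ × 117 × 1700 = 0.2188 mm.
Let P be the compressive force at the spring. The link shortens elastically by PL/(AE) and the spring compresses by P/k; together these equal δ_free.
So P = δ_free / [L/(AE) + 1/k] = 0.2188 / [ 1700/(2400×142×10³) + 1/(34×10³) ].
P = 0.2188 / 3.44×10⁻⁵ = 6360 N.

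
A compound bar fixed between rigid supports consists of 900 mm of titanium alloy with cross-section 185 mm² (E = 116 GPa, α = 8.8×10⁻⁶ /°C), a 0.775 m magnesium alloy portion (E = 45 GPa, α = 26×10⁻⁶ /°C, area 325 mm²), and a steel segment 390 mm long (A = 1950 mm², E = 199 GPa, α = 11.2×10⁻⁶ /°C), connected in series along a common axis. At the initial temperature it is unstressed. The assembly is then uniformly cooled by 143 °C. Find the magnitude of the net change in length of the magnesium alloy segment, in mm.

Free thermal contraction of the whole bar: Σ αᵢΔT Lᵢ = 8.8×10⁻⁶×143×900 + 26×10⁻⁶×143×775 + 11.2×10⁻⁶×143×390 = 4.639 mm.
Since the ends are fixed, an axial force P builds up, equal in every segment, with P · Σ Lᵢ/(AᵢEᵢ) = δ_free.
The series flexibility is Σ Lᵢ/(AᵢEᵢ) = 900/(185×116×10³) + 775/(325×45×10³) + 390/(1950×199×10³) = 9.593×10⁻⁵ mm/N.
So P = 4.639 / 9.593×10⁻⁵ = 48.35 kN, tensile.
For the magnesium alloy segment, free thermal change = 26×10⁻⁶×143×775 = 2.881 mm and elastic change from P = 48350×775/(325×45×10³) = 2.562 mm; these oppose, so the net change is 0.319 mm (segment shortens).

|ΔL| ≈ 0.319 mm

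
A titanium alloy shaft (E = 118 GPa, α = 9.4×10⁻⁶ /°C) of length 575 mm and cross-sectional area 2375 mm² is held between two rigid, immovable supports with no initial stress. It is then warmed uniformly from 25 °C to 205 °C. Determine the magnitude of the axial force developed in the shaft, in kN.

P ≈ 474 kN (compressive)

With zero net strain, σ = E·αΔT = 118 GPa × 9.4×10⁻⁶ × 180 = 199.7 MPa.
P = AEαΔT = 2375 × 118×10³ × 9.4×10⁻⁶ × 180 = 474.2 kN (compressive).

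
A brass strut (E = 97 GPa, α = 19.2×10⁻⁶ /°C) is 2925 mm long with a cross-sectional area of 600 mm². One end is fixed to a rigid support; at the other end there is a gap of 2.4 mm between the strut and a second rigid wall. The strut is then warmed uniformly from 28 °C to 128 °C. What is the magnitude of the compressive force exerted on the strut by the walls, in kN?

P ≈ 64 kN

Free thermal elongation = αΔT L = 19.2×10⁻⁶ × 100 × 2925 = 5.616 mm.
The gap closes (δ_free > 2.4 mm) and the wall then resists a further 5.616 − 2.4 = 3.216 mm of expansion.
Compatibility: PL/(AE) = 3.216 mm, so σ = P/A = E × (3.216/2925) = 106.7 MPa.
Force on the wall = σA = 106.7 × 600 mm² = 63.99 kN.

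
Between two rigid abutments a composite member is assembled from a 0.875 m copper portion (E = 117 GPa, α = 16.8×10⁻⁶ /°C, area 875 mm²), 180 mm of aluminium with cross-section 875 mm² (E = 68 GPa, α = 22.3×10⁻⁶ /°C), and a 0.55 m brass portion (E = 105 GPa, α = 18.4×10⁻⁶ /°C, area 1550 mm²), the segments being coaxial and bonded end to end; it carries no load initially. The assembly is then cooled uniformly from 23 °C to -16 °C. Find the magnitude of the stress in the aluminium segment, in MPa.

With the walls removed the bar would change length by δ_free = Σ αᵢΔT Lᵢ = 16.8×10⁻⁶×39×875 + 22.3×10⁻⁶×39×180 + 18.4×10⁻⁶×39×550 = 1.125 mm.
The rigid supports impose zero overall length change; the single axial force P common to all segments must satisfy P Σ Lᵢ/(AᵢEᵢ) = δ_free.
Σ Lᵢ/(AᵢEᵢ) = 875/(875×117×10³) + 180/(875×68×10³) + 550/(1550×105×10³) = 1.495×10⁻⁵ mm/N.
So P = 1.125 / 1.495×10⁻⁵ = 75.21 kN, tensile.
σ_{aluminium} = P / A = 75210 / 875 = 85.96 MPa.

σ ≈ 86 MPa (tensile)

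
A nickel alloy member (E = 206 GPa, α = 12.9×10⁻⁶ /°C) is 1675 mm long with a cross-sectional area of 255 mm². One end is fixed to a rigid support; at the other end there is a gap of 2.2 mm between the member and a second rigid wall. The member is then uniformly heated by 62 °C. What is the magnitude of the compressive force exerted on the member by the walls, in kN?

P ≈ 0 kN

If the wall were absent the member would grow by αΔT L = 12.9×10⁻⁶ × 62 × 1675 = 1.34 mm.
This is smaller than the 2.2 mm clearance, so the member expands freely without reaching the stop — the stress is zero.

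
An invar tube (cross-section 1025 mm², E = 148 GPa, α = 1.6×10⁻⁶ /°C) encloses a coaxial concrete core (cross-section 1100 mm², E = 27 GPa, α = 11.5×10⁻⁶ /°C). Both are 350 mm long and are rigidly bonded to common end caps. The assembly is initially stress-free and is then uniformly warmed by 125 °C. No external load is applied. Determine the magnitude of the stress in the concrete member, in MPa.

Both members must finish at the same length. With the larger α, the concrete tends to over-expand; the plates restrain it, putting the concrete in compression and the invar in tension. With no external load the two internal forces are equal and opposite, magnitude P.
Equating the net (thermal + elastic) strains gives |α₁ − α₂|·ΔT = P·[1/(A₁E₁) + 1/(A₂E₂)].
|α₁ − α₂|·ΔT = 9.9×10⁻⁶ × 125 = 0.001238.
1/(A₁E₁) + 1/(A₂E₂) = 1/(1025×148×10³) + 1/(1100×27×10³) = 4.026×10⁻⁸ N⁻¹.
So P = 0.001238 / 4.026×10⁻⁸ = 30.74 kN.
σ_{concrete} = P/A₂ = 30740/1100 = 27.94 MPa, compressive.

σ ≈ 27.9 MPa (compressive)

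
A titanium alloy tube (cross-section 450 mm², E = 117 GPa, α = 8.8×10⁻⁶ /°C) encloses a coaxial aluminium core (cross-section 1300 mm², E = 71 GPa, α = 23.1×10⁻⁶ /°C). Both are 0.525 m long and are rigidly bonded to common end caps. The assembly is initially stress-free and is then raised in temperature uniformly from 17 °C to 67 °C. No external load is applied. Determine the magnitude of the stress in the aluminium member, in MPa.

σ ≈ 18.4 MPa (compressive)

Both members must finish at the same length. With the larger α, the aluminium tends to over-expand; the plates restrain it, putting the aluminium in compression and the titanium alloy in tension. With no external load the two internal forces are equal and opposite, magnitude P.
Equating the net (thermal + elastic) strains gives |α₁ − α₂|·ΔT = P·[1/(A₁E₁) + 1/(A₂E₂)].
|α₁ − α₂|·ΔT = 14.3×10⁻⁶ × 50 = 0.000715.
1/(A₁E₁) + 1/(A₂E₂) = 1/(450×117×10³) + 1/(1300×71×10³) = 2.983×10⁻⁸ N⁻¹.
So P = 0.000715 / 2.983×10⁻⁸ = 23.97 kN.
σ_{aluminium} = P/A₂ = 23970/1300 = 18.44 MPa, compressive.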